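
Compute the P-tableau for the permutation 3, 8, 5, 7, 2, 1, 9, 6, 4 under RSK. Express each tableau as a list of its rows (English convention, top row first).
P = [[1, 4, 6, 9], [2, 5], [3, 7], [8]]

Insert 3: appended to row 1. P = [[3]].
Insert 8: appended to row 1. P = [[3, 8]].
Insert 5: 5 bumps 8 from row 1; 8 starts row 2. P = [[3, 5], [8]].
Insert 7: appended to row 1. P = [[3, 5, 7], [8]].
Insert 2: 2 bumps 3 from row 1; 3 bumps 8 from row 2; 8 starts row 3. P = [[2, 5, 7], [3], [8]].
Insert 1: 1 bumps 2 from row 1; 2 bumps 3 from row 2; 3 bumps 8 from row 3; 8 starts row 4. P = [[1, 5, 7], [2], [3], [8]].
Insert 9: appended to row 1. P = [[1, 5, 7, 9], [2], [3], [8]].
Insert 6: 6 bumps 7 from row 1; 7 appends to row 2. P = [[1, 5, 6, 9], [2, 7], [3], [8]].
Insert 4: 4 bumps 5 from row 1; 5 bumps 7 from row 2; 7 appends to row 3. P = [[1, 4, 6, 9], [2, 5], [3, 7], [8]].

So P = [[1, 4, 6, 9], [2, 5], [3, 7], [8]].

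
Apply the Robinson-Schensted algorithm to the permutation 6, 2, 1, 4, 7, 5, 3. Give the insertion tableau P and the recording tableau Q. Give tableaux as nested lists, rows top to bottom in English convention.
P = [[1, 3, 5], [2, 4], [6, 7]], Q = [[1, 4, 5], [2, 6], [3, 7]]

Insert each entry of the permutation into P by Schensted row insertion, recording in Q the position of each new cell.

After inserting 6: P = [[6]].
After inserting 2: P = [[2], [6]].
After inserting 1: P = [[1], [2], [6]].
After inserting 4: P = [[1, 4], [2], [6]].
After inserting 7: P = [[1, 4, 7], [2], [6]].
After inserting 5: P = [[1, 4, 5], [2, 7], [6]].
After inserting 3: P = [[1, 3, 5], [2, 4], [6, 7]].

So P = [[1, 3, 5], [2, 4], [6, 7]], Q = [[1, 4, 5], [2, 6], [3, 7]].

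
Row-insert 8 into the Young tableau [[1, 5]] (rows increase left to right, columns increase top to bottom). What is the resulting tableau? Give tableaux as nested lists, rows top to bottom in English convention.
8 is larger than every entry of row 1, so it is appended to row 1. The new tableau is [[1, 5, 8]].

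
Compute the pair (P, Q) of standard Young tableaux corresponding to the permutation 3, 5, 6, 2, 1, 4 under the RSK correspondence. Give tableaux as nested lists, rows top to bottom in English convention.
Insert each entry of the permutation into P by Schensted row insertion, recording in Q the position of each new cell.

Insert 3: appended to row 1. P = [[3]].
Insert 5: appended to row 1. P = [[3, 5]].
Insert 6: appended to row 1. P = [[3, 5, 6]].
Insert 2: 2 bumps 3 from row 1; 3 starts row 2. P = [[2, 5, 6], [3]].
Insert 1: 1 bumps 2 from row 1; 2 bumps 3 from row 2; 3 starts row 3. P = [[1, 5, 6], [2], [3]].
Insert 4: 4 bumps 5 from row 1; 5 appends to row 2. P = [[1, 4, 6], [2, 5], [3]].

So P = [[1, 4, 6], [2, 5], [3]], Q = [[1, 2, 3], [4, 6], [5]].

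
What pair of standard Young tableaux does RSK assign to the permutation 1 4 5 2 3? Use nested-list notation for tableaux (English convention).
Insert each entry of the permutation into P by Schensted row insertion, recording in Q the position of each new cell.

Insert 1: appended to row 1. P = [[1]].
Insert 4: appended to row 1. P = [[1, 4]].
Insert 5: appended to row 1. P = [[1, 4, 5]].
Insert 2: 2 bumps 4 from row 1; 4 starts row 2. P = [[1, 2, 5], [4]].
Insert 3: 3 bumps 5 from row 1; 5 appends to row 2. P = [[1, 2, 3], [4, 5]].

So P = [[1, 2, 3], [4, 5]], Q = [[1, 2, 3], [4, 5]].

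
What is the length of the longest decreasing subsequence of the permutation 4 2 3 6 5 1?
3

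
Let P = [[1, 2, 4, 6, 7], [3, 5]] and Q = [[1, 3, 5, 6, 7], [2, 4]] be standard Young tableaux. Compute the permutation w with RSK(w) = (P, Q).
Reverse RSK: for i = n, n-1, ..., 1, locate i in Q, remove the corresponding corner cell from P, and reverse-bump its entry up through P; the value ejected from row 1 is w(i).

So w = 3 1 5 2 4 6 7.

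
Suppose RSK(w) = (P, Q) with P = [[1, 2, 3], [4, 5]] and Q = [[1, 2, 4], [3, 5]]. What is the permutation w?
Reverse RSK: for i = n, n-1, ..., 1, locate i in Q, remove the corresponding corner cell from P, and reverse-bump its entry up through P; the value ejected from row 1 is w(i).

So w = 1 4 2 5 3.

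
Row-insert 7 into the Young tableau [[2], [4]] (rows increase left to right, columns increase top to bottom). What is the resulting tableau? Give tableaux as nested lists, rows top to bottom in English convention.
7 is larger than every entry of row 1, so it is appended to row 1. The new tableau is [[2, 7], [4]].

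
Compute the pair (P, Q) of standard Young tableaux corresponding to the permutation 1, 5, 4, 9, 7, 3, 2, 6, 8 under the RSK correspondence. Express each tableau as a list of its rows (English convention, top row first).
Insert each entry of the permutation into P by Schensted row insertion, recording in Q the position of each new cell.

Insert 1: appended to row 1. P = [[1]].
Insert 5: appended to row 1. P = [[1, 5]].
Insert 4: 4 bumps 5 from row 1; 5 starts row 2. P = [[1, 4], [5]].
Insert 9: appended to row 1. P = [[1, 4, 9], [5]].
Insert 7: 7 bumps 9 from row 1; 9 appends to row 2. P = [[1, 4, 7], [5, 9]].
Insert 3: 3 bumps 4 from row 1; 4 bumps 5 from row 2; 5 starts row 3. P = [[1, 3, 7], [4, 9], [5]].
Insert 2: 2 bumps 3 from row 1; 3 bumps 4 from row 2; 4 bumps 5 from row 3; 5 starts row 4. P = [[1, 2, 7], [3, 9], [4], [5]].
Insert 6: 6 bumps 7 from row 1; 7 bumps 9 from row 2; 9 appends to row 3. P = [[1, 2, 6], [3, 7], [4, 9], [5]].
Insert 8: appended to row 1. P = [[1, 2, 6, 8], [3, 7], [4, 9], [5]].

So P = [[1, 2, 6, 8], [3, 7], [4, 9], [5]], Q = [[1, 2, 4, 9], [3, 5], [6, 8], [7]].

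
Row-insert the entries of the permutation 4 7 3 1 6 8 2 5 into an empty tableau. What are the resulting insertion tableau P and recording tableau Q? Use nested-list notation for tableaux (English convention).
Insert each entry of the permutation into P by Schensted row insertion, recording in Q the position of each new cell.

Insert 4: appended to row 1. P = [[4]].
Insert 7: appended to row 1. P = [[4, 7]].
Insert 3: 3 bumps 4 from row 1; 4 starts row 2. P = [[3, 7], [4]].
Insert 1: 1 bumps 3 from row 1; 3 bumps 4 from row 2; 4 starts row 3. P = [[1, 7], [3], [4]].
Insert 6: 6 bumps 7 from row 1; 7 appends to row 2. P = [[1, 6], [3, 7], [4]].
Insert 8: appended to row 1. P = [[1, 6, 8], [3, 7], [4]].
Insert 2: 2 bumps 6 from row 1; 6 bumps 7 from row 2; 7 appends to row 3. P = [[1, 2, 8], [3, 6], [4, 7]].
Insert 5: 5 bumps 8 from row 1; 8 appends to row 2. P = [[1, 2, 5], [3, 6, 8], [4, 7]].

So P = [[1, 2, 5], [3, 6, 8], [4, 7]], Q = [[1, 2, 6], [3, 5, 8], [4, 7]].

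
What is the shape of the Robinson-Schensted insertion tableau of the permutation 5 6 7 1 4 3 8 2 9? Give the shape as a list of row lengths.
RSK row insertion gives P = [[1, 2, 7, 8, 9], [3, 6], [4], [5]], which has shape [5, 2, 1, 1].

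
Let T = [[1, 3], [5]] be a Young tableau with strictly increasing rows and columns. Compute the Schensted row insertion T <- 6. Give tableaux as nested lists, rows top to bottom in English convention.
[[1, 3, 6], [5]]

6 is larger than every entry of row 1, so it is appended to row 1. The new tableau is [[1, 3, 6], [5]].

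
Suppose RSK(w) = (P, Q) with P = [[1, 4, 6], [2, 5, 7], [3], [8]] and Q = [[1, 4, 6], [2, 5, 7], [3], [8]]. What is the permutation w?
8 3 2 5 4 7 6 1

Reverse the RSK construction: for i from n down to 1, find the cell of Q containing i, remove the entry at that cell from P, and reverse-bump it up through P; the value ejected from row 1 is w(i).

Step i=8: Q has 8 at row 4, column 1; remove 8 from row 4 of P and reverse-bump: 8 enters row 3 and ejects 3; 3 enters row 2 and ejects 2; 2 enters row 1 and ejects 1. So w(8) = 1. P is now [[2, 4, 6], [3, 5, 7], [8]].
Step i=7: Q has 7 at row 2, column 3; remove 7 from row 2 of P and reverse-bump: 7 enters row 1 and ejects 6. So w(7) = 6. P is now [[2, 4, 7], [3, 5], [8]].
Step i=6: Q has 6 at row 1, column 3; remove that cell from P, ejecting 7. So w(6) = 7. P is now [[2, 4], [3, 5], [8]].
Step i=5: Q has 5 at row 2, column 2; remove 5 from row 2 of P and reverse-bump: 5 enters row 1 and ejects 4. So w(5) = 4. P is now [[2, 5], [3], [8]].
Step i=4: Q has 4 at row 1, column 2; remove that cell from P, ejecting 5. So w(4) = 5. P is now [[2], [3], [8]].
Step i=3: Q has 3 at row 3, column 1; remove 8 from row 3 of P and reverse-bump: 8 enters row 2 and ejects 3; 3 enters row 1 and ejects 2. So w(3) = 2. P is now [[3], [8]].
Step i=2: Q has 2 at row 2, column 1; remove 8 from row 2 of P and reverse-bump: 8 enters row 1 and ejects 3. So w(2) = 3. P is now [[8]].
Step i=1: Q has 1 at row 1, column 1; remove that cell from P, ejecting 8. So w(1) = 8. P is now [].

So w = 8 3 2 5 4 7 6 1.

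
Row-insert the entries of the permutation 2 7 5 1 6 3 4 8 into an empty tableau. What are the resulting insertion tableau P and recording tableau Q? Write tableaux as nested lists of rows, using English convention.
Insert each entry of the permutation into P by Schensted row insertion, recording in Q the position of each new cell.

Insert 2: appended to row 1. P = [[2]].
Insert 7: appended to row 1. P = [[2, 7]].
Insert 5: 5 bumps 7 from row 1; 7 starts row 2. P = [[2, 5], [7]].
Insert 1: 1 bumps 2 from row 1; 2 bumps 7 from row 2; 7 starts row 3. P = [[1, 5], [2], [7]].
Insert 6: appended to row 1. P = [[1, 5, 6], [2], [7]].
Insert 3: 3 bumps 5 from row 1; 5 appends to row 2. P = [[1, 3, 6], [2, 5], [7]].
Insert 4: 4 bumps 6 from row 1; 6 appends to row 2. P = [[1, 3, 4], [2, 5, 6], [7]].
Insert 8: appended to row 1. P = [[1, 3, 4, 8], [2, 5, 6], [7]].

So P = [[1, 3, 4, 8], [2, 5, 6], [7]], Q = [[1, 2, 5, 8], [3, 6, 7], [4]].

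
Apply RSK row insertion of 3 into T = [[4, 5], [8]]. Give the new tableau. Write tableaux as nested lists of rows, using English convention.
[[3, 5], [4], [8]]

In row 1, 3 replaces 4 (the leftmost entry greater than 3); 4 is bumped to row 2. In row 2, 4 replaces 8 (the leftmost entry greater than 4); 8 is bumped to row 3. 8 starts a new row 3. The new tableau is [[3, 5], [4], [8]].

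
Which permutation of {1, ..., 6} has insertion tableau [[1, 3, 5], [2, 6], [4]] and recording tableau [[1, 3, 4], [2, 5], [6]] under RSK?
4 2 3 6 5 1

Reverse the RSK construction: for i from n down to 1, find the cell of Q containing i, remove the entry at that cell from P, and reverse-bump it up through P; the value ejected from row 1 is w(i).

Step i=6: Q has 6 at row 3, column 1; remove 4 from row 3 of P and reverse-bump: 4 enters row 2 and ejects 2; 2 enters row 1 and ejects 1. So w(6) = 1. P is now [[2, 3, 5], [4, 6]].
Step i=5: Q has 5 at row 2, column 2; remove 6 from row 2 of P and reverse-bump: 6 enters row 1 and ejects 5. So w(5) = 5. P is now [[2, 3, 6], [4]].
Step i=4: Q has 4 at row 1, column 3; remove that cell from P, ejecting 6. So w(4) = 6. P is now [[2, 3], [4]].
Step i=3: Q has 3 at row 1, column 2; remove that cell from P, ejecting 3. So w(3) = 3. P is now [[2], [4]].
Step i=2: Q has 2 at row 2, column 1; remove 4 from row 2 of P and reverse-bump: 4 enters row 1 and ejects 2. So w(2) = 2. P is now [[4]].
Step i=1: Q has 1 at row 1, column 1; remove that cell from P, ejecting 4. So w(1) = 4. P is now [].

So w = 4 2 3 6 5 1.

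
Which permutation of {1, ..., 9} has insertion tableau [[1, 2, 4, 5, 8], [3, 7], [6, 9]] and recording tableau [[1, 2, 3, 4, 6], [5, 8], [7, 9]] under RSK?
Reverse the RSK construction: for i from n down to 1, find the cell of Q containing i, remove the entry at that cell from P, and reverse-bump it up through P; the value ejected from row 1 is w(i).

Step i=9: Q has 9 at row 3, column 2; remove 9 from row 3 of P and reverse-bump: 9 enters row 2 and ejects 7; 7 enters row 1 and ejects 5. So w(9) = 5. P is now [[1, 2, 4, 7, 8], [3, 9], [6]].
Step i=8: Q has 8 at row 2, column 2; remove 9 from row 2 of P and reverse-bump: 9 enters row 1 and ejects 8. So w(8) = 8. P is now [[1, 2, 4, 7, 9], [3], [6]].
Step i=7: Q has 7 at row 3, column 1; remove 6 from row 3 of P and reverse-bump: 6 enters row 2 and ejects 3; 3 enters row 1 and ejects 2. So w(7) = 2. P is now [[1, 3, 4, 7, 9], [6]].
Step i=6: Q has 6 at row 1, column 5; remove that cell from P, ejecting 9. So w(6) = 9. P is now [[1, 3, 4, 7], [6]].
Step i=5: Q has 5 at row 2, column 1; remove 6 from row 2 of P and reverse-bump: 6 enters row 1 and ejects 4. So w(5) = 4. P is now [[1, 3, 6, 7]].
Step i=4: Q has 4 at row 1, column 4; remove that cell from P, ejecting 7. So w(4) = 7. P is now [[1, 3, 6]].
Step i=3: Q has 3 at row 1, column 3; remove that cell from P, ejecting 6. So w(3) = 6. P is now [[1, 3]].
Step i=2: Q has 2 at row 1, column 2; remove that cell from P, ejecting 3. So w(2) = 3. P is now [[1]].
Step i=1: Q has 1 at row 1, column 1; remove that cell from P, ejecting 1. So w(1) = 1. P is now [].

So w = 1 3 6 7 4 9 2 8 5.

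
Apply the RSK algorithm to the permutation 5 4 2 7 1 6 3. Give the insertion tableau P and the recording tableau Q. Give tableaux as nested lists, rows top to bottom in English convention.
Insert each entry of the permutation into P by Schensted row insertion, recording in Q the position of each new cell.

Insert 5: appended to row 1. P = [[5]].
Insert 4: 4 bumps 5 from row 1; 5 starts row 2. P = [[4], [5]].
Insert 2: 2 bumps 4 from row 1; 4 bumps 5 from row 2; 5 starts row 3. P = [[2], [4], [5]].
Insert 7: appended to row 1. P = [[2, 7], [4], [5]].
Insert 1: 1 bumps 2 from row 1; 2 bumps 4 from row 2; 4 bumps 5 from row 3; 5 starts row 4. P = [[1, 7], [2], [4], [5]].
Insert 6: 6 bumps 7 from row 1; 7 appends to row 2. P = [[1, 6], [2, 7], [4], [5]].
Insert 3: 3 bumps 6 from row 1; 6 bumps 7 from row 2; 7 appends to row 3. P = [[1, 3], [2, 6], [4, 7], [5]].

So P = [[1, 3], [2, 6], [4, 7], [5]], Q = [[1, 4], [2, 6], [3, 7], [5]].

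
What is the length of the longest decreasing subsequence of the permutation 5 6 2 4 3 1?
4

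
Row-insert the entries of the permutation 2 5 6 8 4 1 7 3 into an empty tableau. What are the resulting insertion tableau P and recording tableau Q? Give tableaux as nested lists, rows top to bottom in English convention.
Insert each entry of the permutation into P by Schensted row insertion, recording in Q the position of each new cell.

Insert 2: appended to row 1. P = [[2]], Q = [[1]].
Insert 5: appended to row 1. P = [[2, 5]], Q = [[1, 2]].
Insert 6: appended to row 1. P = [[2, 5, 6]], Q = [[1, 2, 3]].
Insert 8: appended to row 1. P = [[2, 5, 6, 8]], Q = [[1, 2, 3, 4]].
Insert 4: 4 bumps 5 from row 1; 5 starts row 2. P = [[2, 4, 6, 8], [5]], Q = [[1, 2, 3, 4], [5]].
Insert 1: 1 bumps 2 from row 1; 2 bumps 5 from row 2; 5 starts row 3. P = [[1, 4, 6, 8], [2], [5]], Q = [[1, 2, 3, 4], [5], [6]].
Insert 7: 7 bumps 8 from row 1; 8 appends to row 2. P = [[1, 4, 6, 7], [2, 8], [5]], Q = [[1, 2, 3, 4], [5, 7], [6]].
Insert 3: 3 bumps 4 from row 1; 4 bumps 8 from row 2; 8 appends to row 3. P = [[1, 3, 6, 7], [2, 4], [5, 8]], Q = [[1, 2, 3, 4], [5, 7], [6, 8]].

So P = [[1, 3, 6, 7], [2, 4], [5, 8]], Q = [[1, 2, 3, 4], [5, 7], [6, 8]].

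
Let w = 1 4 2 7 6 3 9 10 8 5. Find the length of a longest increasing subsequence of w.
5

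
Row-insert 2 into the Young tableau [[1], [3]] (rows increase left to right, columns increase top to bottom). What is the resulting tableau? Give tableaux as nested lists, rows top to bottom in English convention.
[[1, 2], [3]]

2 is larger than every entry of row 1, so it is appended to row 1. The new tableau is [[1, 2], [3]].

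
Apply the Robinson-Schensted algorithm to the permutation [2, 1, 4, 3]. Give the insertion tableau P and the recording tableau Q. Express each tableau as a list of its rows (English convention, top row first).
Insert each entry of the permutation into P by Schensted row insertion, recording in Q the position of each new cell.

Insert 2: appended to row 1. P = [[2]].
Insert 1: 1 bumps 2 from row 1; 2 starts row 2. P = [[1], [2]].
Insert 4: appended to row 1. P = [[1, 4], [2]].
Insert 3: 3 bumps 4 from row 1; 4 appends to row 2. P = [[1, 3], [2, 4]].

So P = [[1, 3], [2, 4]], Q = [[1, 3], [2, 4]].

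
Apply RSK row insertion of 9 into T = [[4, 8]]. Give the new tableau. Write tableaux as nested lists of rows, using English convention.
9 is larger than every entry of row 1, so it is appended to row 1. The new tableau is [[4, 8, 9]].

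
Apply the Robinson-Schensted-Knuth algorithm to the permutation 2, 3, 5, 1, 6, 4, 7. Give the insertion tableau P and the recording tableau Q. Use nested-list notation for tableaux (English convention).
Insert each entry of the permutation into P by Schensted row insertion, recording in Q the position of each new cell.

Insert 2: appended to row 1. P = [[2]], Q = [[1]].
Insert 3: appended to row 1. P = [[2, 3]], Q = [[1, 2]].
Insert 5: appended to row 1. P = [[2, 3, 5]], Q = [[1, 2, 3]].
Insert 1: 1 bumps 2 from row 1; 2 starts row 2. P = [[1, 3, 5], [2]], Q = [[1, 2, 3], [4]].
Insert 6: appended to row 1. P = [[1, 3, 5, 6], [2]], Q = [[1, 2, 3, 5], [4]].
Insert 4: 4 bumps 5 from row 1; 5 appends to row 2. P = [[1, 3, 4, 6], [2, 5]], Q = [[1, 2, 3, 5], [4, 6]].
Insert 7: appended to row 1. P = [[1, 3, 4, 6, 7], [2, 5]], Q = [[1, 2, 3, 5, 7], [4, 6]].

So P = [[1, 3, 4, 6, 7], [2, 5]], Q = [[1, 2, 3, 5, 7], [4, 6]].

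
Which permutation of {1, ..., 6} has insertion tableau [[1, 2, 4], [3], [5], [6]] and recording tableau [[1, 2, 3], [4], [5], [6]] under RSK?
Reverse the RSK construction: for i from n down to 1, find the cell of Q containing i, remove the entry at that cell from P, and reverse-bump it up through P; the value ejected from row 1 is w(i).

Step i=6: Q has 6 at row 4, column 1; remove 6 from row 4 of P and reverse-bump: 6 enters row 3 and ejects 5; 5 enters row 2 and ejects 3; 3 enters row 1 and ejects 2. So w(6) = 2. P is now [[1, 3, 4], [5], [6]].
Step i=5: Q has 5 at row 3, column 1; remove 6 from row 3 of P and reverse-bump: 6 enters row 2 and ejects 5; 5 enters row 1 and ejects 4. So w(5) = 4. P is now [[1, 3, 5], [6]].
Step i=4: Q has 4 at row 2, column 1; remove 6 from row 2 of P and reverse-bump: 6 enters row 1 and ejects 5. So w(4) = 5. P is now [[1, 3, 6]].
Step i=3: Q has 3 at row 1, column 3; remove that cell from P, ejecting 6. So w(3) = 6. P is now [[1, 3]].
Step i=2: Q has 2 at row 1, column 2; remove that cell from P, ejecting 3. So w(2) = 3. P is now [[1]].
Step i=1: Q has 1 at row 1, column 1; remove that cell from P, ejecting 1. So w(1) = 1. P is now [].

So w = 1 3 6 5 4 2.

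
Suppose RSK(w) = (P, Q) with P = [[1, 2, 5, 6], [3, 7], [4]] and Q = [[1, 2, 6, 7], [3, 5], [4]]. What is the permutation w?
4 7 3 1 2 5 6

Reverse the RSK construction: for i from n down to 1, find the cell of Q containing i, remove the entry at that cell from P, and reverse-bump it up through P; the value ejected from row 1 is w(i).

Step i=7: Q has 7 at row 1, column 4; remove that cell from P, ejecting 6. So w(7) = 6. P is now [[1, 2, 5], [3, 7], [4]].
Step i=6: Q has 6 at row 1, column 3; remove that cell from P, ejecting 5. So w(6) = 5. P is now [[1, 2], [3, 7], [4]].
Step i=5: Q has 5 at row 2, column 2; remove 7 from row 2 of P and reverse-bump: 7 enters row 1 and ejects 2. So w(5) = 2. P is now [[1, 7], [3], [4]].
Step i=4: Q has 4 at row 3, column 1; remove 4 from row 3 of P and reverse-bump: 4 enters row 2 and ejects 3; 3 enters row 1 and ejects 1. So w(4) = 1. P is now [[3, 7], [4]].
Step i=3: Q has 3 at row 2, column 1; remove 4 from row 2 of P and reverse-bump: 4 enters row 1 and ejects 3. So w(3) = 3. P is now [[4, 7]].
Step i=2: Q has 2 at row 1, column 2; remove that cell from P, ejecting 7. So w(2) = 7. P is now [[4]].
Step i=1: Q has 1 at row 1, column 1; remove that cell from P, ejecting 4. So w(1) = 4. P is now [].

So w = 4 7 3 1 2 5 6.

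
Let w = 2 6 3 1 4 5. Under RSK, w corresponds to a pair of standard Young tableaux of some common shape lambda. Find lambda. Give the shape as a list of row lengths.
Row-insert each entry into an empty tableau.

After inserting 2: P = [[2]].
After inserting 6: P = [[2, 6]].
After inserting 3: P = [[2, 3], [6]].
After inserting 1: P = [[1, 3], [2], [6]].
After inserting 4: P = [[1, 3, 4], [2], [6]].
After inserting 5: P = [[1, 3, 4, 5], [2], [6]].

The final insertion tableau P = [[1, 3, 4, 5], [2], [6]] has shape [4, 1, 1].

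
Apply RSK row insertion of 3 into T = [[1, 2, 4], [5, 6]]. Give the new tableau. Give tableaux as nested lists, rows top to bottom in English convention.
[[1, 2, 3], [4, 6], [5]]

In row 1, 3 replaces 4 (the leftmost entry greater than 3); 4 is bumped to row 2. In row 2, 4 replaces 5 (the leftmost entry greater than 4); 5 is bumped to row 3. 5 starts a new row 3. The new tableau is [[1, 2, 3], [4, 6], [5]].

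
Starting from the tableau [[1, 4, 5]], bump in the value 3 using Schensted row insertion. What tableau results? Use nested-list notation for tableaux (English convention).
In row 1, 3 replaces 4 (the leftmost entry greater than 3); 4 is bumped to row 2. 4 starts a new row 2. The new tableau is [[1, 3, 5], [4]].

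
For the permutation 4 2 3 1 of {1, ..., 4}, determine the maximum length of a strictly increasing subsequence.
2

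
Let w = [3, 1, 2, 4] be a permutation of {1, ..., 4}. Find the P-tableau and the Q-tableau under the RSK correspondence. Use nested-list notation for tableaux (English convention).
Insert each entry of the permutation into P by Schensted row insertion, recording in Q the position of each new cell.

Insert 3: appended to row 1. P = [[3]], Q = [[1]].
Insert 1: 1 bumps 3 from row 1; 3 starts row 2. P = [[1], [3]], Q = [[1], [2]].
Insert 2: appended to row 1. P = [[1, 2], [3]], Q = [[1, 3], [2]].
Insert 4: appended to row 1. P = [[1, 2, 4], [3]], Q = [[1, 3, 4], [2]].

So P = [[1, 2, 4], [3]], Q = [[1, 3, 4], [2]].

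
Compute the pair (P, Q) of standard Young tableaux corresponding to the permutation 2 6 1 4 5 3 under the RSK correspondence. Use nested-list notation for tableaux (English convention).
Insert each entry of the permutation into P by Schensted row insertion, recording in Q the position of each new cell.

Insert 2: appended to row 1. P = [[2]], Q = [[1]].
Insert 6: appended to row 1. P = [[2, 6]], Q = [[1, 2]].
Insert 1: 1 bumps 2 from row 1; 2 starts row 2. P = [[1, 6], [2]], Q = [[1, 2], [3]].
Insert 4: 4 bumps 6 from row 1; 6 appends to row 2. P = [[1, 4], [2, 6]], Q = [[1, 2], [3, 4]].
Insert 5: appended to row 1. P = [[1, 4, 5], [2, 6]], Q = [[1, 2, 5], [3, 4]].
Insert 3: 3 bumps 4 from row 1; 4 bumps 6 from row 2; 6 starts row 3. P = [[1, 3, 5], [2, 4], [6]], Q = [[1, 2, 5], [3, 4], [6]].

So P = [[1, 3, 5], [2, 4], [6]], Q = [[1, 2, 5], [3, 4], [6]].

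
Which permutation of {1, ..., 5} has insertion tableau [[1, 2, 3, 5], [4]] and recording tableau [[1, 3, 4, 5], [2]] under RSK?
4 1 2 3 5

Reverse RSK: for i = n, n-1, ..., 1, locate i in Q, remove the corresponding corner cell from P, and reverse-bump its entry up through P; the value ejected from row 1 is w(i).

So w = 4 1 2 3 5.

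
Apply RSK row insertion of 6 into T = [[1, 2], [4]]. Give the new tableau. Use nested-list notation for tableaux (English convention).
6 is larger than every entry of row 1, so it is appended to row 1. The new tableau is [[1, 2, 6], [4]].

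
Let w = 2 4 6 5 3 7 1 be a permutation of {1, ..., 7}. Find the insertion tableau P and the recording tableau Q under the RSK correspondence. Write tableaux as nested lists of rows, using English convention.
Insert each entry of the permutation into P by Schensted row insertion, recording in Q the position of each new cell.

Insert 2: appended to row 1. P = [[2]].
Insert 4: appended to row 1. P = [[2, 4]].
Insert 6: appended to row 1. P = [[2, 4, 6]].
Insert 5: 5 bumps 6 from row 1; 6 starts row 2. P = [[2, 4, 5], [6]].
Insert 3: 3 bumps 4 from row 1; 4 bumps 6 from row 2; 6 starts row 3. P = [[2, 3, 5], [4], [6]].
Insert 7: appended to row 1. P = [[2, 3, 5, 7], [4], [6]].
Insert 1: 1 bumps 2 from row 1; 2 bumps 4 from row 2; 4 bumps 6 from row 3; 6 starts row 4. P = [[1, 3, 5, 7], [2], [4], [6]].

So P = [[1, 3, 5, 7], [2], [4], [6]], Q = [[1, 2, 3, 6], [4], [5], [7]].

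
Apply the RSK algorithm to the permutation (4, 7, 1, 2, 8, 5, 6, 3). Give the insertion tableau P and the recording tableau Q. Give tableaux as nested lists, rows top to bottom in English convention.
P = [[1, 2, 3, 6], [4, 5, 8], [7]], Q = [[1, 2, 5, 7], [3, 4, 6], [8]]

Insert each entry of the permutation into P by Schensted row insertion, recording in Q the position of each new cell.

Insert 4: appended to row 1. P = [[4]].
Insert 7: appended to row 1. P = [[4, 7]].
Insert 1: 1 bumps 4 from row 1; 4 starts row 2. P = [[1, 7], [4]].
Insert 2: 2 bumps 7 from row 1; 7 appends to row 2. P = [[1, 2], [4, 7]].
Insert 8: appended to row 1. P = [[1, 2, 8], [4, 7]].
Insert 5: 5 bumps 8 from row 1; 8 appends to row 2. P = [[1, 2, 5], [4, 7, 8]].
Insert 6: appended to row 1. P = [[1, 2, 5, 6], [4, 7, 8]].
Insert 3: 3 bumps 5 from row 1; 5 bumps 7 from row 2; 7 starts row 3. P = [[1, 2, 3, 6], [4, 5, 8], [7]].

So P = [[1, 2, 3, 6], [4, 5, 8], [7]], Q = [[1, 2, 5, 7], [3, 4, 6], [8]].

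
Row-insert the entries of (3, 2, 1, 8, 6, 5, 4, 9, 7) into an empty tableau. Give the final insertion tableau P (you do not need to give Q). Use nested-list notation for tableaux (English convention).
Insert 3: appended to row 1. P = [[3]].
Insert 2: 2 bumps 3 from row 1; 3 starts row 2. P = [[2], [3]].
Insert 1: 1 bumps 2 from row 1; 2 bumps 3 from row 2; 3 starts row 3. P = [[1], [2], [3]].
Insert 8: appended to row 1. P = [[1, 8], [2], [3]].
Insert 6: 6 bumps 8 from row 1; 8 appends to row 2. P = [[1, 6], [2, 8], [3]].
Insert 5: 5 bumps 6 from row 1; 6 bumps 8 from row 2; 8 appends to row 3. P = [[1, 5], [2, 6], [3, 8]].
Insert 4: 4 bumps 5 from row 1; 5 bumps 6 from row 2; 6 bumps 8 from row 3; 8 starts row 4. P = [[1, 4], [2, 5], [3, 6], [8]].
Insert 9: appended to row 1. P = [[1, 4, 9], [2, 5], [3, 6], [8]].
Insert 7: 7 bumps 9 from row 1; 9 appends to row 2. P = [[1, 4, 7], [2, 5, 9], [3, 6], [8]].

So P = [[1, 4, 7], [2, 5, 9], [3, 6], [8]].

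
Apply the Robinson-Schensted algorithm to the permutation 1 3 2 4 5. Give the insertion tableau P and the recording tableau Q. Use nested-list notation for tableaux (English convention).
P = [[1, 2, 4, 5], [3]], Q = [[1, 2, 4, 5], [3]]

Insert each entry of the permutation into P by Schensted row insertion, recording in Q the position of each new cell.

Insert 1: appended to row 1. P = [[1]].
Insert 3: appended to row 1. P = [[1, 3]].
Insert 2: 2 bumps 3 from row 1; 3 starts row 2. P = [[1, 2], [3]].
Insert 4: appended to row 1. P = [[1, 2, 4], [3]].
Insert 5: appended to row 1. P = [[1, 2, 4, 5], [3]].

So P = [[1, 2, 4, 5], [3]], Q = [[1, 2, 4, 5], [3]].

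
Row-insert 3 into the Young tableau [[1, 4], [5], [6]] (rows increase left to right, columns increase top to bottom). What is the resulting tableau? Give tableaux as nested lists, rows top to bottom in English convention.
[[1, 3], [4], [5], [6]]

In row 1, 3 replaces 4 (the leftmost entry greater than 3); 4 is bumped to row 2. In row 2, 4 replaces 5 (the leftmost entry greater than 4); 5 is bumped to row 3. In row 3, 5 replaces 6 (the leftmost entry greater than 5); 6 is bumped to row 4. 6 starts a new row 4. The new tableau is [[1, 3], [4], [5], [6]].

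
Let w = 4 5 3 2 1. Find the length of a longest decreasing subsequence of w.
4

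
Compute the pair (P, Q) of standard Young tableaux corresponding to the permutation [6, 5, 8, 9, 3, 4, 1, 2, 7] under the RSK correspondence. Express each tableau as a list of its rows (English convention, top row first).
Insert each entry of the permutation into P by Schensted row insertion, recording in Q the position of each new cell.

Insert 6: appended to row 1. P = [[6]].
Insert 5: 5 bumps 6 from row 1; 6 starts row 2. P = [[5], [6]].
Insert 8: appended to row 1. P = [[5, 8], [6]].
Insert 9: appended to row 1. P = [[5, 8, 9], [6]].
Insert 3: 3 bumps 5 from row 1; 5 bumps 6 from row 2; 6 starts row 3. P = [[3, 8, 9], [5], [6]].
Insert 4: 4 bumps 8 from row 1; 8 appends to row 2. P = [[3, 4, 9], [5, 8], [6]].
Insert 1: 1 bumps 3 from row 1; 3 bumps 5 from row 2; 5 bumps 6 from row 3; 6 starts row 4. P = [[1, 4, 9], [3, 8], [5], [6]].
Insert 2: 2 bumps 4 from row 1; 4 bumps 8 from row 2; 8 appends to row 3. P = [[1, 2, 9], [3, 4], [5, 8], [6]].
Insert 7: 7 bumps 9 from row 1; 9 appends to row 2. P = [[1, 2, 7], [3, 4, 9], [5, 8], [6]].

So P = [[1, 2, 7], [3, 4, 9], [5, 8], [6]], Q = [[1, 3, 4], [2, 6, 9], [5, 8], [7]].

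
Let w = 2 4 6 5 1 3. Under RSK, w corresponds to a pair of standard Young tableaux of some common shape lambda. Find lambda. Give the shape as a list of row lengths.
Row-insert each entry into an empty tableau.

After inserting 2: P = [[2]].
After inserting 4: P = [[2, 4]].
After inserting 6: P = [[2, 4, 6]].
After inserting 5: P = [[2, 4, 5], [6]].
After inserting 1: P = [[1, 4, 5], [2], [6]].
After inserting 3: P = [[1, 3, 5], [2, 4], [6]].

The final insertion tableau P = [[1, 3, 5], [2, 4], [6]] has shape [3, 2, 1].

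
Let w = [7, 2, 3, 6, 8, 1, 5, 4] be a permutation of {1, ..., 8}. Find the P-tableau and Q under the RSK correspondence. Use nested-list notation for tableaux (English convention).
P = [[1, 3, 4, 8], [2, 5], [6], [7]], Q = [[1, 3, 4, 5], [2, 7], [6], [8]]

Insert each entry of the permutation into P by Schensted row insertion, recording in Q the position of each new cell.

Insert 7: appended to row 1. P = [[7]].
Insert 2: 2 bumps 7 from row 1; 7 starts row 2. P = [[2], [7]].
Insert 3: appended to row 1. P = [[2, 3], [7]].
Insert 6: appended to row 1. P = [[2, 3, 6], [7]].
Insert 8: appended to row 1. P = [[2, 3, 6, 8], [7]].
Insert 1: 1 bumps 2 from row 1; 2 bumps 7 from row 2; 7 starts row 3. P = [[1, 3, 6, 8], [2], [7]].
Insert 5: 5 bumps 6 from row 1; 6 appends to row 2. P = [[1, 3, 5, 8], [2, 6], [7]].
Insert 4: 4 bumps 5 from row 1; 5 bumps 6 from row 2; 6 bumps 7 from row 3; 7 starts row 4. P = [[1, 3, 4, 8], [2, 5], [6], [7]].

So P = [[1, 3, 4, 8], [2, 5], [6], [7]], Q = [[1, 3, 4, 5], [2, 7], [6], [8]].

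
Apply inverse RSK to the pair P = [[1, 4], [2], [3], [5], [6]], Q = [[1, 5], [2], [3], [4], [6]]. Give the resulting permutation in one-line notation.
Reverse the RSK construction: for i from n down to 1, find the cell of Q containing i, remove the entry at that cell from P, and reverse-bump it up through P; the value ejected from row 1 is w(i).

Step i=6: Q has 6 at row 5, column 1; remove 6 from row 5 of P and reverse-bump: 6 enters row 4 and ejects 5; 5 enters row 3 and ejects 3; 3 enters row 2 and ejects 2; 2 enters row 1 and ejects 1. So w(6) = 1. P is now [[2, 4], [3], [5], [6]].
Step i=5: Q has 5 at row 1, column 2; remove that cell from P, ejecting 4. So w(5) = 4. P is now [[2], [3], [5], [6]].
Step i=4: Q has 4 at row 4, column 1; remove 6 from row 4 of P and reverse-bump: 6 enters row 3 and ejects 5; 5 enters row 2 and ejects 3; 3 enters row 1 and ejects 2. So w(4) = 2. P is now [[3], [5], [6]].
Step i=3: Q has 3 at row 3, column 1; remove 6 from row 3 of P and reverse-bump: 6 enters row 2 and ejects 5; 5 enters row 1 and ejects 3. So w(3) = 3. P is now [[5], [6]].
Step i=2: Q has 2 at row 2, column 1; remove 6 from row 2 of P and reverse-bump: 6 enters row 1 and ejects 5. So w(2) = 5. P is now [[6]].
Step i=1: Q has 1 at row 1, column 1; remove that cell from P, ejecting 6. So w(1) = 6. P is now [].

So w = 6 5 3 2 4 1.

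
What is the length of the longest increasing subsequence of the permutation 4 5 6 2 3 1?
3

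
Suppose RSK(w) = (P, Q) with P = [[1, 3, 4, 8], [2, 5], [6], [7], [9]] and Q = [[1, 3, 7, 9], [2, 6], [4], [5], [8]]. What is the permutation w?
Reverse the RSK construction: for i from n down to 1, find the cell of Q containing i, remove the entry at that cell from P, and reverse-bump it up through P; the value ejected from row 1 is w(i).

Step i=9: Q has 9 at row 1, column 4; remove that cell from P, ejecting 8. So w(9) = 8. P is now [[1, 3, 4], [2, 5], [6], [7], [9]].
Step i=8: Q has 8 at row 5, column 1; remove 9 from row 5 of P and reverse-bump: 9 enters row 4 and ejects 7; 7 enters row 3 and ejects 6; 6 enters row 2 and ejects 5; 5 enters row 1 and ejects 4. So w(8) = 4. P is now [[1, 3, 5], [2, 6], [7], [9]].
Step i=7: Q has 7 at row 1, column 3; remove that cell from P, ejecting 5. So w(7) = 5. P is now [[1, 3], [2, 6], [7], [9]].
Step i=6: Q has 6 at row 2, column 2; remove 6 from row 2 of P and reverse-bump: 6 enters row 1 and ejects 3. So w(6) = 3. P is now [[1, 6], [2], [7], [9]].
Step i=5: Q has 5 at row 4, column 1; remove 9 from row 4 of P and reverse-bump: 9 enters row 3 and ejects 7; 7 enters row 2 and ejects 2; 2 enters row 1 and ejects 1. So w(5) = 1. P is now [[2, 6], [7], [9]].
Step i=4: Q has 4 at row 3, column 1; remove 9 from row 3 of P and reverse-bump: 9 enters row 2 and ejects 7; 7 enters row 1 and ejects 6. So w(4) = 6. P is now [[2, 7], [9]].
Step i=3: Q has 3 at row 1, column 2; remove that cell from P, ejecting 7. So w(3) = 7. P is now [[2], [9]].
Step i=2: Q has 2 at row 2, column 1; remove 9 from row 2 of P and reverse-bump: 9 enters row 1 and ejects 2. So w(2) = 2. P is now [[9]].
Step i=1: Q has 1 at row 1, column 1; remove that cell from P, ejecting 9. So w(1) = 9. P is now [].

So w = 9 2 7 6 1 3 5 4 8.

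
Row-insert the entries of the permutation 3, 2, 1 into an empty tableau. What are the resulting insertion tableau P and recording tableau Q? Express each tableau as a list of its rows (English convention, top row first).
Insert each entry of the permutation into P by Schensted row insertion, recording in Q the position of each new cell.

Insert 3: appended to row 1. P = [[3]].
Insert 2: 2 bumps 3 from row 1; 3 starts row 2. P = [[2], [3]].
Insert 1: 1 bumps 2 from row 1; 2 bumps 3 from row 2; 3 starts row 3. P = [[1], [2], [3]].

So P = [[1], [2], [3]], Q = [[1], [2], [3]].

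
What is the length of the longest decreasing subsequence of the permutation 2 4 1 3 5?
2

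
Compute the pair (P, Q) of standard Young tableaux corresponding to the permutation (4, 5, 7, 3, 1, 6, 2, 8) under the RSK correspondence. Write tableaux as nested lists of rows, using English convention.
Insert each entry of the permutation into P by Schensted row insertion, recording in Q the position of each new cell.

Insert 4: appended to row 1. P = [[4]].
Insert 5: appended to row 1. P = [[4, 5]].
Insert 7: appended to row 1. P = [[4, 5, 7]].
Insert 3: 3 bumps 4 from row 1; 4 starts row 2. P = [[3, 5, 7], [4]].
Insert 1: 1 bumps 3 from row 1; 3 bumps 4 from row 2; 4 starts row 3. P = [[1, 5, 7], [3], [4]].
Insert 6: 6 bumps 7 from row 1; 7 appends to row 2. P = [[1, 5, 6], [3, 7], [4]].
Insert 2: 2 bumps 5 from row 1; 5 bumps 7 from row 2; 7 appends to row 3. P = [[1, 2, 6], [3, 5], [4, 7]].
Insert 8: appended to row 1. P = [[1, 2, 6, 8], [3, 5], [4, 7]].

So P = [[1, 2, 6, 8], [3, 5], [4, 7]], Q = [[1, 2, 3, 8], [4, 6], [5, 7]].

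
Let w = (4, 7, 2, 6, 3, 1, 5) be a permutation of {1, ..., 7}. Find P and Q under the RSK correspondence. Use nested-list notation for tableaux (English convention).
Insert each entry of the permutation into P by Schensted row insertion, recording in Q the position of each new cell.

After inserting 4: P = [[4]].
After inserting 7: P = [[4, 7]].
After inserting 2: P = [[2, 7], [4]].
After inserting 6: P = [[2, 6], [4, 7]].
After inserting 3: P = [[2, 3], [4, 6], [7]].
After inserting 1: P = [[1, 3], [2, 6], [4], [7]].
After inserting 5: P = [[1, 3, 5], [2, 6], [4], [7]].

So P = [[1, 3, 5], [2, 6], [4], [7]], Q = [[1, 2, 7], [3, 4], [5], [6]].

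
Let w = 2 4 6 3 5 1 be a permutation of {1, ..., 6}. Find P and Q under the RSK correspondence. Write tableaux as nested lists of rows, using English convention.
Insert each entry of the permutation into P by Schensted row insertion, recording in Q the position of each new cell.

Insert 2: appended to row 1. P = [[2]], Q = [[1]].
Insert 4: appended to row 1. P = [[2, 4]], Q = [[1, 2]].
Insert 6: appended to row 1. P = [[2, 4, 6]], Q = [[1, 2, 3]].
Insert 3: 3 bumps 4 from row 1; 4 starts row 2. P = [[2, 3, 6], [4]], Q = [[1, 2, 3], [4]].
Insert 5: 5 bumps 6 from row 1; 6 appends to row 2. P = [[2, 3, 5], [4, 6]], Q = [[1, 2, 3], [4, 5]].
Insert 1: 1 bumps 2 from row 1; 2 bumps 4 from row 2; 4 starts row 3. P = [[1, 3, 5], [2, 6], [4]], Q = [[1, 2, 3], [4, 5], [6]].

So P = [[1, 3, 5], [2, 6], [4]], Q = [[1, 2, 3], [4, 5], [6]].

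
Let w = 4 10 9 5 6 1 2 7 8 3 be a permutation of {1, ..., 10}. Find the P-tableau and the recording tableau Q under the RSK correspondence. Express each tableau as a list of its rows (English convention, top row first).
P = [[1, 2, 3, 7, 8], [4, 5, 6], [9], [10]], Q = [[1, 2, 5, 8, 9], [3, 7, 10], [4], [6]]

Insert each entry of the permutation into P by Schensted row insertion, recording in Q the position of each new cell.

Insert 4: appended to row 1. P = [[4]].
Insert 10: appended to row 1. P = [[4, 10]].
Insert 9: 9 bumps 10 from row 1; 10 starts row 2. P = [[4, 9], [10]].
Insert 5: 5 bumps 9 from row 1; 9 bumps 10 from row 2; 10 starts row 3. P = [[4, 5], [9], [10]].
Insert 6: appended to row 1. P = [[4, 5, 6], [9], [10]].
Insert 1: 1 bumps 4 from row 1; 4 bumps 9 from row 2; 9 bumps 10 from row 3; 10 starts row 4. P = [[1, 5, 6], [4], [9], [10]].
Insert 2: 2 bumps 5 from row 1; 5 appends to row 2. P = [[1, 2, 6], [4, 5], [9], [10]].
Insert 7: appended to row 1. P = [[1, 2, 6, 7], [4, 5], [9], [10]].
Insert 8: appended to row 1. P = [[1, 2, 6, 7, 8], [4, 5], [9], [10]].
Insert 3: 3 bumps 6 from row 1; 6 appends to row 2. P = [[1, 2, 3, 7, 8], [4, 5, 6], [9], [10]].

So P = [[1, 2, 3, 7, 8], [4, 5, 6], [9], [10]], Q = [[1, 2, 5, 8, 9], [3, 7, 10], [4], [6]].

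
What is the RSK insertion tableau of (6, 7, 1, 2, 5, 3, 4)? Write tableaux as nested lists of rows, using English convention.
Insert 6: appended to row 1. P = [[6]].
Insert 7: appended to row 1. P = [[6, 7]].
Insert 1: 1 bumps 6 from row 1; 6 starts row 2. P = [[1, 7], [6]].
Insert 2: 2 bumps 7 from row 1; 7 appends to row 2. P = [[1, 2], [6, 7]].
Insert 5: appended to row 1. P = [[1, 2, 5], [6, 7]].
Insert 3: 3 bumps 5 from row 1; 5 bumps 6 from row 2; 6 starts row 3. P = [[1, 2, 3], [5, 7], [6]].
Insert 4: appended to row 1. P = [[1, 2, 3, 4], [5, 7], [6]].

So P = [[1, 2, 3, 4], [5, 7], [6]].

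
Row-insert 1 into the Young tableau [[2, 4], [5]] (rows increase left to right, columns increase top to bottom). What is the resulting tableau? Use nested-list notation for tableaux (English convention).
[[1, 4], [2], [5]]

In row 1, 1 replaces 2 (the leftmost entry greater than 1); 2 is bumped to row 2. In row 2, 2 replaces 5 (the leftmost entry greater than 2); 5 is bumped to row 3. 5 starts a new row 3. The new tableau is [[1, 4], [2], [5]].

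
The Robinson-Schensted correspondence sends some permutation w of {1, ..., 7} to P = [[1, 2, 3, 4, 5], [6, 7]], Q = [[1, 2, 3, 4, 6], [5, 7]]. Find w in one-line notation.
1 2 3 6 4 7 5

Reverse RSK: for i = n, n-1, ..., 1, locate i in Q, remove the corresponding corner cell from P, and reverse-bump its entry up through P; the value ejected from row 1 is w(i).

So w = 1 2 3 6 4 7 5.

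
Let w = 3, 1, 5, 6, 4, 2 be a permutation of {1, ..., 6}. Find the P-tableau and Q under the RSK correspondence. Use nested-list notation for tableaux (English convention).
P = [[1, 2, 6], [3, 4], [5]], Q = [[1, 3, 4], [2, 5], [6]]

Insert each entry of the permutation into P by Schensted row insertion, recording in Q the position of each new cell.

Insert 3: appended to row 1. P = [[3]].
Insert 1: 1 bumps 3 from row 1; 3 starts row 2. P = [[1], [3]].
Insert 5: appended to row 1. P = [[1, 5], [3]].
Insert 6: appended to row 1. P = [[1, 5, 6], [3]].
Insert 4: 4 bumps 5 from row 1; 5 appends to row 2. P = [[1, 4, 6], [3, 5]].
Insert 2: 2 bumps 4 from row 1; 4 bumps 5 from row 2; 5 starts row 3. P = [[1, 2, 6], [3, 4], [5]].

So P = [[1, 2, 6], [3, 4], [5]], Q = [[1, 3, 4], [2, 5], [6]].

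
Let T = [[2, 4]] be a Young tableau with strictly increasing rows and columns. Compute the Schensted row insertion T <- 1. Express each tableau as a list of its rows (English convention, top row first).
[[1, 4], [2]]

In row 1, 1 replaces 2 (the leftmost entry greater than 1); 2 is bumped to row 2. 2 starts a new row 2. The new tableau is [[1, 4], [2]].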